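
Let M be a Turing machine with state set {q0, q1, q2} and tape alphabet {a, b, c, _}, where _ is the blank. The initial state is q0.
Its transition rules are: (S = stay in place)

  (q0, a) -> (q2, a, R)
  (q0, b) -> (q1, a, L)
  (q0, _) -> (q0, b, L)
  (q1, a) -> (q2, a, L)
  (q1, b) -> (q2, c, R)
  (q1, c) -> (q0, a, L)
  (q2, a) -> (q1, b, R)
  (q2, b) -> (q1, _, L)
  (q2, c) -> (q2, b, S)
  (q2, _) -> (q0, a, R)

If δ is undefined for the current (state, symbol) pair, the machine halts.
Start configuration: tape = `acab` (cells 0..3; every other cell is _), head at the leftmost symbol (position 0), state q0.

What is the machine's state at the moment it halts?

q0 | __[a]cab   read a → write a, move R, go to q2
q2 | __a[c]ab   read c → write b, move S, go to q2
q2 | __a[b]ab   read b → write _, move L, go to q1
q1 | __[a]_ab   read a → write a, move L, go to q2
q2 | _[_]a_ab   read _ → write a, move R, go to q0
q0 | _a[a]_ab   read a → write a, move R, go to q2
q2 | _aa[_]ab   read _ → write a, move R, go to q0
q0 | _aaa[a]b   read a → write a, move R, go to q2
q2 | _aaaa[b]   read b → write _, move L, go to q1
q1 | _aaa[a]_   read a → write a, move L, go to q2
q2 | _aa[a]a_   read a → write b, move R, go to q1
q1 | _aab[a]_   read a → write a, move L, go to q2
q2 | _aa[b]a_   read b → write _, move L, go to q1
q1 | _a[a]_a_   read a → write a, move L, go to q2
q2 | _[a]a_a_   read a → write b, move R, go to q1
q1 | _b[a]_a_   read a → write a, move L, go to q2
q2 | _[b]a_a_   read b → write _, move L, go to q1
q1 | [_]_a_a_
No transition is defined for (q1, _); M halts in state q1.

q1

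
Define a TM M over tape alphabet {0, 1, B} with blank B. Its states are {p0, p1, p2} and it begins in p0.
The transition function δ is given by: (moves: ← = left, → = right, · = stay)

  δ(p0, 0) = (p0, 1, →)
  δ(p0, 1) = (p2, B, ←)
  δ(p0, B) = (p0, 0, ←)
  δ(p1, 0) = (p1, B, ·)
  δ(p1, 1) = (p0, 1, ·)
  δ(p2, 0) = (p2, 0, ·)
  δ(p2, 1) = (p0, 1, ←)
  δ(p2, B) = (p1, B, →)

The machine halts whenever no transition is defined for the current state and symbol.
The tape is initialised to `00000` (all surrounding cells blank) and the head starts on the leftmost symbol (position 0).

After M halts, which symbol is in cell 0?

B

p0 | B[0]0000B   read 0 → write 1, move →, go to p0
p0 | B1[0]000B   read 0 → write 1, move →, go to p0
p0 | B11[0]00B   read 0 → write 1, move →, go to p0
p0 | B111[0]0B   read 0 → write 1, move →, go to p0
p0 | B1111[0]B   read 0 → write 1, move →, go to p0
p0 | B11111[B]   read B → write 0, move ←, go to p0
p0 | B1111[1]0   read 1 → write B, move ←, go to p2
p2 | B111[1]B0   read 1 → write 1, move ←, go to p0
p0 | B11[1]1B0   read 1 → write B, move ←, go to p2
p2 | B1[1]B1B0   read 1 → write 1, move ←, go to p0
p0 | B[1]1B1B0   read 1 → write B, move ←, go to p2
p2 | [B]B1B1B0   read B → write B, move →, go to p1
p1 | B[B]1B1B0
Cell 0 holds B when M halts.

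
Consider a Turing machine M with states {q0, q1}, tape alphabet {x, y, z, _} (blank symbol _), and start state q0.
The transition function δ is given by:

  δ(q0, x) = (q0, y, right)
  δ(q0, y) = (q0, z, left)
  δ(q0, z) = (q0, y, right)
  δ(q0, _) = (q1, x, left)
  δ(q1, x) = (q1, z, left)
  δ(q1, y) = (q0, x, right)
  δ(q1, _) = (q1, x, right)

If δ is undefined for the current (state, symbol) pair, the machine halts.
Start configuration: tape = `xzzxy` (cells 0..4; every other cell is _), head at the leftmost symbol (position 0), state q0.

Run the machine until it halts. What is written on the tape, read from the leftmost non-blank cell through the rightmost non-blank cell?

q0 | ___[x]zzxy   read x → write y, move right, go to q0
q0 | ___y[z]zxy   read z → write y, move right, go to q0
q0 | ___yy[z]xy   read z → write y, move right, go to q0
q0 | ___yyy[x]y   read x → write y, move right, go to q0
q0 | ___yyyy[y]   read y → write z, move left, go to q0
q0 | ___yyy[y]z   read y → write z, move left, go to q0
q0 | ___yy[y]zz   read y → write z, move left, go to q0
q0 | ___y[y]zzz   read y → write z, move left, go to q0
q0 | ___[y]zzzz   read y → write z, move left, go to q0
q0 | __[_]zzzzz   read _ → write x, move left, go to q1
q1 | _[_]xzzzzz   read _ → write x, move right, go to q1
q1 | _x[x]zzzzz   read x → write z, move left, go to q1
q1 | _[x]zzzzzz   read x → write z, move left, go to q1
q1 | [_]zzzzzzz   read _ → write x, move right, go to q1
q1 | x[z]zzzzzz
The non-blank tape span at halt is xzzzzzzz.

xzzzzzzz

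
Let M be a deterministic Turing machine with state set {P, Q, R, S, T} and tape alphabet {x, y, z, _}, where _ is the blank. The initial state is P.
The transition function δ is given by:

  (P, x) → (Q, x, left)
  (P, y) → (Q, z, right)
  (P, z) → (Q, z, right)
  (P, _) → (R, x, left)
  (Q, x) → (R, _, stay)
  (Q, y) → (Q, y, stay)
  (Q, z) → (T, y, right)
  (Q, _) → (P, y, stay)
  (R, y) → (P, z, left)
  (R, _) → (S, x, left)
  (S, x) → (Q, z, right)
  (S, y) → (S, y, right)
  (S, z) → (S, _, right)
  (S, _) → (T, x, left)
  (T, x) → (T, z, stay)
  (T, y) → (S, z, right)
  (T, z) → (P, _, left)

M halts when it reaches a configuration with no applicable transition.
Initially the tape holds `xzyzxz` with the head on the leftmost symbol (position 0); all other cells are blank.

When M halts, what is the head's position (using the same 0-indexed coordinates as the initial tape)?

6

state=P head=0 tape=_[x]zyzxz_   (P,x)→(Q,x,left)
state=Q head=-1 tape=[_]xzyzxz_   (Q,_)→(P,y,stay)
state=P head=-1 tape=[y]xzyzxz_   (P,y)→(Q,z,right)
state=Q head=0 tape=z[x]zyzxz_   (Q,x)→(R,_,stay)
state=R head=0 tape=z[_]zyzxz_   (R,_)→(S,x,left)
state=S head=-1 tape=[z]xzyzxz_   (S,z)→(S,_,right)
state=S head=0 tape=_[x]zyzxz_   (S,x)→(Q,z,right)
state=Q head=1 tape=_z[z]yzxz_   (Q,z)→(T,y,right)
state=T head=2 tape=_zy[y]zxz_   (T,y)→(S,z,right)
state=S head=3 tape=_zyz[z]xz_   (S,z)→(S,_,right)
state=S head=4 tape=_zyz_[x]z_   (S,x)→(Q,z,right)
state=Q head=5 tape=_zyz_z[z]_   (Q,z)→(T,y,right)
state=T head=6 tape=_zyz_zy[_]
At halt the head is at cell 6.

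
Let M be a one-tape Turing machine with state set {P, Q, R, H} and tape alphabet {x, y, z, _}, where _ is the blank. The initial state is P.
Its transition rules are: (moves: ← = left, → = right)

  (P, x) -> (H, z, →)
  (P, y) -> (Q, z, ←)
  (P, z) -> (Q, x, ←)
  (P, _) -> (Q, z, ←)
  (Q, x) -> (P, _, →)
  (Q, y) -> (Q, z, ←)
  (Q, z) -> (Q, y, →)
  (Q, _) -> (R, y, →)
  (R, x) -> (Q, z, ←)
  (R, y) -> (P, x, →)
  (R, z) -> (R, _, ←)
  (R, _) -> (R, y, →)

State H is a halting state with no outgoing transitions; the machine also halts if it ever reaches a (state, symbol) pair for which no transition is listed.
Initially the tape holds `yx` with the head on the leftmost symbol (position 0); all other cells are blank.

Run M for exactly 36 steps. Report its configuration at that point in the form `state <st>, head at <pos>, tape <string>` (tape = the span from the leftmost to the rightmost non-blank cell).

state Q, head at -4, tape yzzzzx

state=P head=0 tape=____[y]x   (P,y)→(Q,z,←)
state=Q head=-1 tape=___[_]zx   (Q,_)→(R,y,→)
state=R head=0 tape=___y[z]x   (R,z)→(R,_,←)
state=R head=-1 tape=___[y]_x   (R,y)→(P,x,→)
state=P head=0 tape=___x[_]x   (P,_)→(Q,z,←)
state=Q head=-1 tape=___[x]zx   (Q,x)→(P,_,→)
state=P head=0 tape=____[z]x   (P,z)→(Q,x,←)
state=Q head=-1 tape=___[_]xx   (Q,_)→(R,y,→)
state=R head=0 tape=___y[x]x   (R,x)→(Q,z,←)
state=Q head=-1 tape=___[y]zx   (Q,y)→(Q,z,←)
state=Q head=-2 tape=__[_]zzx   (Q,_)→(R,y,→)
state=R head=-1 tape=__y[z]zx   (R,z)→(R,_,←)
state=R head=-2 tape=__[y]_zx   (R,y)→(P,x,→)
state=P head=-1 tape=__x[_]zx   (P,_)→(Q,z,←)
state=Q head=-2 tape=__[x]zzx   (Q,x)→(P,_,→)
state=P head=-1 tape=___[z]zx   (P,z)→(Q,x,←)
state=Q head=-2 tape=__[_]xzx   (Q,_)→(R,y,→)
state=R head=-1 tape=__y[x]zx   (R,x)→(Q,z,←)
state=Q head=-2 tape=__[y]zzx   (Q,y)→(Q,z,←)
state=Q head=-3 tape=_[_]zzzx   (Q,_)→(R,y,→)
state=R head=-2 tape=_y[z]zzx   (R,z)→(R,_,←)
state=R head=-3 tape=_[y]_zzx   (R,y)→(P,x,→)
state=P head=-2 tape=_x[_]zzx   (P,_)→(Q,z,←)
state=Q head=-3 tape=_[x]zzzx   (Q,x)→(P,_,→)
state=P head=-2 tape=__[z]zzx   (P,z)→(Q,x,←)
state=Q head=-3 tape=_[_]xzzx   (Q,_)→(R,y,→)
state=R head=-2 tape=_y[x]zzx   (R,x)→(Q,z,←)
state=Q head=-3 tape=_[y]zzzx   (Q,y)→(Q,z,←)
state=Q head=-4 tape=[_]zzzzx   (Q,_)→(R,y,→)
state=R head=-3 tape=y[z]zzzx   (R,z)→(R,_,←)
state=R head=-4 tape=[y]_zzzx   (R,y)→(P,x,→)
state=P head=-3 tape=x[_]zzzx   (P,_)→(Q,z,←)
state=Q head=-4 tape=[x]zzzzx   (Q,x)→(P,_,→)
state=P head=-3 tape=_[z]zzzx   (P,z)→(Q,x,←)
state=Q head=-4 tape=[_]xzzzx   (Q,_)→(R,y,→)
state=R head=-3 tape=y[x]zzzx   (R,x)→(Q,z,←)
state=Q head=-4 tape=[y]zzzzx
After 36 steps: state Q, head at -4, tape yzzzzx.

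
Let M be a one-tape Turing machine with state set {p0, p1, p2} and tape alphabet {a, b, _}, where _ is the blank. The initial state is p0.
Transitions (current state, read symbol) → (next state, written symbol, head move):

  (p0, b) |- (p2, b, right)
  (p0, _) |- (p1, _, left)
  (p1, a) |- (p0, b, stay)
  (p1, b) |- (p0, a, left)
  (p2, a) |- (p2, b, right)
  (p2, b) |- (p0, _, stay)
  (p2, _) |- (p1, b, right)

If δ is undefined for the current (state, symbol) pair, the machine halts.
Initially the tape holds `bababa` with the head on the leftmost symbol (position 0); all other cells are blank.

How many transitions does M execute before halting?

p0 | [b]ababa__   read b → write b, move right, go to p2
p2 | b[a]baba__   read a → write b, move right, go to p2
p2 | bb[b]aba__   read b → write _, move stay, go to p0
p0 | bb[_]aba__   read _ → write _, move left, go to p1
p1 | b[b]_aba__   read b → write a, move left, go to p0
p0 | [b]a_aba__   read b → write b, move right, go to p2
p2 | b[a]_aba__   read a → write b, move right, go to p2
p2 | bb[_]aba__   read _ → write b, move right, go to p1
p1 | bbb[a]ba__   read a → write b, move stay, go to p0
p0 | bbb[b]ba__   read b → write b, move right, go to p2
p2 | bbbb[b]a__   read b → write _, move stay, go to p0
p0 | bbbb[_]a__   read _ → write _, move left, go to p1
p1 | bbb[b]_a__   read b → write a, move left, go to p0
p0 | bb[b]a_a__   read b → write b, move right, go to p2
p2 | bbb[a]_a__   read a → write b, move right, go to p2
p2 | bbbb[_]a__   read _ → write b, move right, go to p1
p1 | bbbbb[a]__   read a → write b, move stay, go to p0
p0 | bbbbb[b]__   read b → write b, move right, go to p2
p2 | bbbbbb[_]_   read _ → write b, move right, go to p1
p1 | bbbbbbb[_]
M halts after 19 transitions.

19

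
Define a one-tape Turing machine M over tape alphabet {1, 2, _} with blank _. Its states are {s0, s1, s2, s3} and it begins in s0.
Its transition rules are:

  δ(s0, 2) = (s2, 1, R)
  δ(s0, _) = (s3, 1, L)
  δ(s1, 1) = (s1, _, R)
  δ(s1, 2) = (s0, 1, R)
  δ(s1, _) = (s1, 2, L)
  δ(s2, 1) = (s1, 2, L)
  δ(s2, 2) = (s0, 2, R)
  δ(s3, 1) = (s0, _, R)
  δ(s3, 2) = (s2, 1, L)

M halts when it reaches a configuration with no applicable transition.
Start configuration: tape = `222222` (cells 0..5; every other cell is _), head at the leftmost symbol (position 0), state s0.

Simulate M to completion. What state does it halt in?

s0 | [2]22222_   read 2 → write 1, move R, go to s2
s2 | 1[2]2222_   read 2 → write 2, move R, go to s0
s0 | 12[2]222_   read 2 → write 1, move R, go to s2
s2 | 121[2]22_   read 2 → write 2, move R, go to s0
s0 | 1212[2]2_   read 2 → write 1, move R, go to s2
s2 | 12121[2]_   read 2 → write 2, move R, go to s0
s0 | 121212[_]   read _ → write 1, move L, go to s3
s3 | 12121[2]1   read 2 → write 1, move L, go to s2
s2 | 1212[1]11   read 1 → write 2, move L, go to s1
s1 | 121[2]211   read 2 → write 1, move R, go to s0
s0 | 1211[2]11   read 2 → write 1, move R, go to s2
s2 | 12111[1]1   read 1 → write 2, move L, go to s1
s1 | 1211[1]21   read 1 → write _, move R, go to s1
s1 | 1211_[2]1   read 2 → write 1, move R, go to s0
s0 | 1211_1[1]
No transition is defined for (s0, 1); M halts in state s0.

s0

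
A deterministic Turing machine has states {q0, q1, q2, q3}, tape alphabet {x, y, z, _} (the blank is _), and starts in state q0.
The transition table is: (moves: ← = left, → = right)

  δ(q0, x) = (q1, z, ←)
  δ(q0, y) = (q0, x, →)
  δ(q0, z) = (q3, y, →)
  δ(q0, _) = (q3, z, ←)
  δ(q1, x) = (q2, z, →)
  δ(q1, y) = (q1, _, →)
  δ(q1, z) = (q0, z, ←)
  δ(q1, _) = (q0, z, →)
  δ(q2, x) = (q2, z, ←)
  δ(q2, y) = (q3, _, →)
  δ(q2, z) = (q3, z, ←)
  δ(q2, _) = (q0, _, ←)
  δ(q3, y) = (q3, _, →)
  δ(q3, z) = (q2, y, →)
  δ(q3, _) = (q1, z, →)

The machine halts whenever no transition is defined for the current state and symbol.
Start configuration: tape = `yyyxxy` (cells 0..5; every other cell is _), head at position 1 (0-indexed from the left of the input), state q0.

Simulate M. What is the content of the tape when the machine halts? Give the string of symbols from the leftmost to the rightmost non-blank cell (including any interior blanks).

yx__y_z_xz

state=q0 head=1 tape=y[y]yxxy____   (q0,y)→(q0,x,→)
state=q0 head=2 tape=yx[y]xxy____   (q0,y)→(q0,x,→)
state=q0 head=3 tape=yxx[x]xy____   (q0,x)→(q1,z,←)
state=q1 head=2 tape=yx[x]zxy____   (q1,x)→(q2,z,→)
state=q2 head=3 tape=yxz[z]xy____   (q2,z)→(q3,z,←)
state=q3 head=2 tape=yx[z]zxy____   (q3,z)→(q2,y,→)
state=q2 head=3 tape=yxy[z]xy____   (q2,z)→(q3,z,←)
state=q3 head=2 tape=yx[y]zxy____   (q3,y)→(q3,_,→)
state=q3 head=3 tape=yx_[z]xy____   (q3,z)→(q2,y,→)
state=q2 head=4 tape=yx_y[x]y____   (q2,x)→(q2,z,←)
state=q2 head=3 tape=yx_[y]zy____   (q2,y)→(q3,_,→)
state=q3 head=4 tape=yx__[z]y____   (q3,z)→(q2,y,→)
state=q2 head=5 tape=yx__y[y]____   (q2,y)→(q3,_,→)
state=q3 head=6 tape=yx__y_[_]___   (q3,_)→(q1,z,→)
state=q1 head=7 tape=yx__y_z[_]__   (q1,_)→(q0,z,→)
state=q0 head=8 tape=yx__y_zz[_]_   (q0,_)→(q3,z,←)
state=q3 head=7 tape=yx__y_z[z]z_   (q3,z)→(q2,y,→)
state=q2 head=8 tape=yx__y_zy[z]_   (q2,z)→(q3,z,←)
state=q3 head=7 tape=yx__y_z[y]z_   (q3,y)→(q3,_,→)
state=q3 head=8 tape=yx__y_z_[z]_   (q3,z)→(q2,y,→)
state=q2 head=9 tape=yx__y_z_y[_]   (q2,_)→(q0,_,←)
state=q0 head=8 tape=yx__y_z_[y]_   (q0,y)→(q0,x,→)
state=q0 head=9 tape=yx__y_z_x[_]   (q0,_)→(q3,z,←)
state=q3 head=8 tape=yx__y_z_[x]z
The non-blank tape span at halt is yx__y_z_xz.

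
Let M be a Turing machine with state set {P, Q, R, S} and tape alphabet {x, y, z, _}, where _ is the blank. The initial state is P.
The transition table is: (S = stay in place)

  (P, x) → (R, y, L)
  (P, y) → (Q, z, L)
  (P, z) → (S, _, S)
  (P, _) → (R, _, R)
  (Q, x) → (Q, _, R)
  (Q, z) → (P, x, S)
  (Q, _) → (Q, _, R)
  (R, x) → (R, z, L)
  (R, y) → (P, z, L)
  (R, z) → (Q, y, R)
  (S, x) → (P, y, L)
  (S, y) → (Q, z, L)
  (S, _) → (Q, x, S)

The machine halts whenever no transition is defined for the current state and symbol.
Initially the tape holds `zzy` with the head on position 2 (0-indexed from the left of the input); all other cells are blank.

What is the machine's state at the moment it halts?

P | zz[y]   read y → write z, move L, go to Q
Q | z[z]z   read z → write x, move S, go to P
P | z[x]z   read x → write y, move L, go to R
R | [z]yz   read z → write y, move R, go to Q
Q | y[y]z
No transition is defined for (Q, y); M halts in state Q.

Q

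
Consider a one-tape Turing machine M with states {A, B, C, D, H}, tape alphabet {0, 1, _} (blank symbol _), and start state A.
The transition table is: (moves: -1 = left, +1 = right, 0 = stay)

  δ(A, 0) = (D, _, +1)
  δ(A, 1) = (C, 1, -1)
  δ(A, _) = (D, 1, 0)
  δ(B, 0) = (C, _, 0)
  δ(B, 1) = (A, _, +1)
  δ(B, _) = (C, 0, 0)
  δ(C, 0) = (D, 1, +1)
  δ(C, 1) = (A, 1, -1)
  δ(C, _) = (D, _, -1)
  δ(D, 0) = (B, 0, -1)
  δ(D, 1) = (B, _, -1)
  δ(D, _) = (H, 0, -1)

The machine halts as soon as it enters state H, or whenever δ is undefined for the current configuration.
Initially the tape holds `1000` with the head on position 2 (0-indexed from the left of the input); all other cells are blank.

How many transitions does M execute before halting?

A | 10[0]0_   read 0 → write _, move +1, go to D
D | 10_[0]_   read 0 → write 0, move -1, go to B
B | 10[_]0_   read _ → write 0, move 0, go to C
C | 10[0]0_   read 0 → write 1, move +1, go to D
D | 101[0]_   read 0 → write 0, move -1, go to B
B | 10[1]0_   read 1 → write _, move +1, go to A
A | 10_[0]_   read 0 → write _, move +1, go to D
D | 10__[_]   read _ → write 0, move -1, go to H
H | 10_[_]0
M halts after 8 transitions.

8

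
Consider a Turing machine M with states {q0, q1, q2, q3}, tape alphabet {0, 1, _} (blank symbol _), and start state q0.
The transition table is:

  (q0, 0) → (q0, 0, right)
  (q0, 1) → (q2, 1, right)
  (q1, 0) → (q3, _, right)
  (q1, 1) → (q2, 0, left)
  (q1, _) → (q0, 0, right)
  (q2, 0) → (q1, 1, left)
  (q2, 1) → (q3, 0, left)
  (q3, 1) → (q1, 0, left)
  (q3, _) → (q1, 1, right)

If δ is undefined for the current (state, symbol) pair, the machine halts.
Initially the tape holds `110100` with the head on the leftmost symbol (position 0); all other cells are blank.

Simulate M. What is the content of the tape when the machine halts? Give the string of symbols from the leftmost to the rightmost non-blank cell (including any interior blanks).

state=q0 head=0 tape=_[1]10100_   (q0,1)→(q2,1,right)
state=q2 head=1 tape=_1[1]0100_   (q2,1)→(q3,0,left)
state=q3 head=0 tape=_[1]00100_   (q3,1)→(q1,0,left)
state=q1 head=-1 tape=[_]000100_   (q1,_)→(q0,0,right)
state=q0 head=0 tape=0[0]00100_   (q0,0)→(q0,0,right)
state=q0 head=1 tape=00[0]0100_   (q0,0)→(q0,0,right)
state=q0 head=2 tape=000[0]100_   (q0,0)→(q0,0,right)
state=q0 head=3 tape=0000[1]00_   (q0,1)→(q2,1,right)
state=q2 head=4 tape=00001[0]0_   (q2,0)→(q1,1,left)
state=q1 head=3 tape=0000[1]10_   (q1,1)→(q2,0,left)
state=q2 head=2 tape=000[0]010_   (q2,0)→(q1,1,left)
state=q1 head=1 tape=00[0]1010_   (q1,0)→(q3,_,right)
state=q3 head=2 tape=00_[1]010_   (q3,1)→(q1,0,left)
state=q1 head=1 tape=00[_]0010_   (q1,_)→(q0,0,right)
state=q0 head=2 tape=000[0]010_   (q0,0)→(q0,0,right)
state=q0 head=3 tape=0000[0]10_   (q0,0)→(q0,0,right)
state=q0 head=4 tape=00000[1]0_   (q0,1)→(q2,1,right)
state=q2 head=5 tape=000001[0]_   (q2,0)→(q1,1,left)
state=q1 head=4 tape=00000[1]1_   (q1,1)→(q2,0,left)
state=q2 head=3 tape=0000[0]01_   (q2,0)→(q1,1,left)
state=q1 head=2 tape=000[0]101_   (q1,0)→(q3,_,right)
state=q3 head=3 tape=000_[1]01_   (q3,1)→(q1,0,left)
state=q1 head=2 tape=000[_]001_   (q1,_)→(q0,0,right)
state=q0 head=3 tape=0000[0]01_   (q0,0)→(q0,0,right)
state=q0 head=4 tape=00000[0]1_   (q0,0)→(q0,0,right)
state=q0 head=5 tape=000000[1]_   (q0,1)→(q2,1,right)
state=q2 head=6 tape=0000001[_]
The non-blank tape span at halt is 0000001.

0000001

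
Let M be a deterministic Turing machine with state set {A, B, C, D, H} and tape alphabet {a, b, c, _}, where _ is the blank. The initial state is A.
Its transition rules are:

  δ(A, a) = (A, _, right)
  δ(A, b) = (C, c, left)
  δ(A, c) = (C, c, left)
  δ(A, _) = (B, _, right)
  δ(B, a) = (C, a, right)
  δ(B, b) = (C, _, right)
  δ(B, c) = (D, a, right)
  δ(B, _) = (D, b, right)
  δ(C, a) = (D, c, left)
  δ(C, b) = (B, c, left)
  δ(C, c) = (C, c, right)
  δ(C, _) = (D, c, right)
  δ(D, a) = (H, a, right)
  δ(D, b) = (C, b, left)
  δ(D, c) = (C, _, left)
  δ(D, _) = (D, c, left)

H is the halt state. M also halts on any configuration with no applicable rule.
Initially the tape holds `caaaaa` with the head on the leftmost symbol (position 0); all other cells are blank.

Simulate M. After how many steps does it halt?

6

A | _[c]aaaaa   read c → write c, move left, go to C
C | [_]caaaaa   read _ → write c, move right, go to D
D | c[c]aaaaa   read c → write _, move left, go to C
C | [c]_aaaaa   read c → write c, move right, go to C
C | c[_]aaaaa   read _ → write c, move right, go to D
D | cc[a]aaaa   read a → write a, move right, go to H
H | cca[a]aaa
M halts after 6 transitions.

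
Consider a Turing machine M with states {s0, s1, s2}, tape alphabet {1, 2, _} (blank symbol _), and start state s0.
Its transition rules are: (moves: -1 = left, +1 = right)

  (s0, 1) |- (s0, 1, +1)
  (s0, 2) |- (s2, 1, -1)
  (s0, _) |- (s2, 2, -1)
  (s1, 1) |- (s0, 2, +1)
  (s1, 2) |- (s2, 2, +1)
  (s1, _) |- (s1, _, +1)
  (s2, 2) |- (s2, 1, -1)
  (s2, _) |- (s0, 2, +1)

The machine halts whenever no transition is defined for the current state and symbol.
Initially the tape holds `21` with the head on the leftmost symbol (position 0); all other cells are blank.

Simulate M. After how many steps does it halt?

5

state=s0 head=0 tape=_[2]1_   (s0,2)→(s2,1,-1)
state=s2 head=-1 tape=[_]11_   (s2,_)→(s0,2,+1)
state=s0 head=0 tape=2[1]1_   (s0,1)→(s0,1,+1)
state=s0 head=1 tape=21[1]_   (s0,1)→(s0,1,+1)
state=s0 head=2 tape=211[_]   (s0,_)→(s2,2,-1)
state=s2 head=1 tape=21[1]2
M halts after 5 transitions.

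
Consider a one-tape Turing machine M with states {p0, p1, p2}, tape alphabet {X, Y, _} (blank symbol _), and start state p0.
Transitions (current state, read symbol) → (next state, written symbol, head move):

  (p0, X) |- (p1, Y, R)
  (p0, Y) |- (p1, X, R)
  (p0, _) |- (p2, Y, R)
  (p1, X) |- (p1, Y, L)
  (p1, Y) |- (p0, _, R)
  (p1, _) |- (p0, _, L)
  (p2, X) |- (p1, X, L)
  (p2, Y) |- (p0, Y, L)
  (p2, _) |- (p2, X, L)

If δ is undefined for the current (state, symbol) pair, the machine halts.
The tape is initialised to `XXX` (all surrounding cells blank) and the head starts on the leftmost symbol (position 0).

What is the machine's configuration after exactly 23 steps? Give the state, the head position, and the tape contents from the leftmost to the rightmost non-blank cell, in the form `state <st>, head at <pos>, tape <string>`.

state p1, head at 3, tape X_Y_Y

p0 | __[X]XX_   read X → write Y, move R, go to p1
p1 | __Y[X]X_   read X → write Y, move L, go to p1
p1 | __[Y]YX_   read Y → write _, move R, go to p0
p0 | ___[Y]X_   read Y → write X, move R, go to p1
p1 | ___X[X]_   read X → write Y, move L, go to p1
p1 | ___[X]Y_   read X → write Y, move L, go to p1
p1 | __[_]YY_   read _ → write _, move L, go to p0
p0 | _[_]_YY_   read _ → write Y, move R, go to p2
p2 | _Y[_]YY_   read _ → write X, move L, go to p2
p2 | _[Y]XYY_   read Y → write Y, move L, go to p0
p0 | [_]YXYY_   read _ → write Y, move R, go to p2
p2 | Y[Y]XYY_   read Y → write Y, move L, go to p0
p0 | [Y]YXYY_   read Y → write X, move R, go to p1
p1 | X[Y]XYY_   read Y → write _, move R, go to p0
p0 | X_[X]YY_   read X → write Y, move R, go to p1
p1 | X_Y[Y]Y_   read Y → write _, move R, go to p0
p0 | X_Y_[Y]_   read Y → write X, move R, go to p1
p1 | X_Y_X[_]   read _ → write _, move L, go to p0
p0 | X_Y_[X]_   read X → write Y, move R, go to p1
p1 | X_Y_Y[_]   read _ → write _, move L, go to p0
p0 | X_Y_[Y]_   read Y → write X, move R, go to p1
p1 | X_Y_X[_]   read _ → write _, move L, go to p0
p0 | X_Y_[X]_   read X → write Y, move R, go to p1
p1 | X_Y_Y[_]
After 23 steps: state p1, head at 3, tape X_Y_Y.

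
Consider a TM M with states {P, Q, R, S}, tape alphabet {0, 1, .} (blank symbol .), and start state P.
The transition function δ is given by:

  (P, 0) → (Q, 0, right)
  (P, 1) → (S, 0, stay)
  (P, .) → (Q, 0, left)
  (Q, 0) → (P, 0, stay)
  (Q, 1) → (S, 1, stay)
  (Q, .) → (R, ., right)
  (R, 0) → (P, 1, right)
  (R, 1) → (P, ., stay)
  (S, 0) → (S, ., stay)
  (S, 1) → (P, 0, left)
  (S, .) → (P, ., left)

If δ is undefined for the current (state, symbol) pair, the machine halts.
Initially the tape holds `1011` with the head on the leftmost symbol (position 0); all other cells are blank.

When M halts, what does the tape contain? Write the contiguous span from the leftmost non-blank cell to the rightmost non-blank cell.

100000

P | ...[1]011..   read 1 → write 0, move stay, go to S
S | ...[0]011..   read 0 → write ., move stay, go to S
S | ...[.]011..   read . → write ., move left, go to P
P | ..[.].011..   read . → write 0, move left, go to Q
Q | .[.]0.011..   read . → write ., move right, go to R
R | ..[0].011..   read 0 → write 1, move right, go to P
P | ..1[.]011..   read . → write 0, move left, go to Q
Q | ..[1]0011..   read 1 → write 1, move stay, go to S
S | ..[1]0011..   read 1 → write 0, move left, go to P
P | .[.]00011..   read . → write 0, move left, go to Q
Q | [.]000011..   read . → write ., move right, go to R
R | .[0]00011..   read 0 → write 1, move right, go to P
P | .1[0]0011..   read 0 → write 0, move right, go to Q
Q | .10[0]011..   read 0 → write 0, move stay, go to P
P | .10[0]011..   read 0 → write 0, move right, go to Q
Q | .100[0]11..   read 0 → write 0, move stay, go to P
P | .100[0]11..   read 0 → write 0, move right, go to Q
Q | .1000[1]1..   read 1 → write 1, move stay, go to S
S | .1000[1]1..   read 1 → write 0, move left, go to P
P | .100[0]01..   read 0 → write 0, move right, go to Q
Q | .1000[0]1..   read 0 → write 0, move stay, go to P
P | .1000[0]1..   read 0 → write 0, move right, go to Q
Q | .10000[1]..   read 1 → write 1, move stay, go to S
S | .10000[1]..   read 1 → write 0, move left, go to P
P | .1000[0]0..   read 0 → write 0, move right, go to Q
Q | .10000[0]..   read 0 → write 0, move stay, go to P
P | .10000[0]..   read 0 → write 0, move right, go to Q
Q | .100000[.].   read . → write ., move right, go to R
R | .100000.[.]
The non-blank tape span at halt is 100000.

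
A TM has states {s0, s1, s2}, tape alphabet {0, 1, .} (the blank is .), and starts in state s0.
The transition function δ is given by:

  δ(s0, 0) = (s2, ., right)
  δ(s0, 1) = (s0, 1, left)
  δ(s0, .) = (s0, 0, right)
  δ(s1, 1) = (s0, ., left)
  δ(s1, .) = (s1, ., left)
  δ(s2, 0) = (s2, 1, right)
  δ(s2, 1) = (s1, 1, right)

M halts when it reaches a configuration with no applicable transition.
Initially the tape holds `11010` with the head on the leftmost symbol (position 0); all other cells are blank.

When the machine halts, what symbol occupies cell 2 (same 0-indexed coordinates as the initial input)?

s0 | .[1]1010   read 1 → write 1, move left, go to s0
s0 | [.]11010   read . → write 0, move right, go to s0
s0 | 0[1]1010   read 1 → write 1, move left, go to s0
s0 | [0]11010   read 0 → write ., move right, go to s2
s2 | .[1]1010   read 1 → write 1, move right, go to s1
s1 | .1[1]010   read 1 → write ., move left, go to s0
s0 | .[1].010   read 1 → write 1, move left, go to s0
s0 | [.]1.010   read . → write 0, move right, go to s0
s0 | 0[1].010   read 1 → write 1, move left, go to s0
s0 | [0]1.010   read 0 → write ., move right, go to s2
s2 | .[1].010   read 1 → write 1, move right, go to s1
s1 | .1[.]010   read . → write ., move left, go to s1
s1 | .[1].010   read 1 → write ., move left, go to s0
s0 | [.]..010   read . → write 0, move right, go to s0
s0 | 0[.].010   read . → write 0, move right, go to s0
s0 | 00[.]010   read . → write 0, move right, go to s0
s0 | 000[0]10   read 0 → write ., move right, go to s2
s2 | 000.[1]0   read 1 → write 1, move right, go to s1
s1 | 000.1[0]
Cell 2 holds . when M halts.

.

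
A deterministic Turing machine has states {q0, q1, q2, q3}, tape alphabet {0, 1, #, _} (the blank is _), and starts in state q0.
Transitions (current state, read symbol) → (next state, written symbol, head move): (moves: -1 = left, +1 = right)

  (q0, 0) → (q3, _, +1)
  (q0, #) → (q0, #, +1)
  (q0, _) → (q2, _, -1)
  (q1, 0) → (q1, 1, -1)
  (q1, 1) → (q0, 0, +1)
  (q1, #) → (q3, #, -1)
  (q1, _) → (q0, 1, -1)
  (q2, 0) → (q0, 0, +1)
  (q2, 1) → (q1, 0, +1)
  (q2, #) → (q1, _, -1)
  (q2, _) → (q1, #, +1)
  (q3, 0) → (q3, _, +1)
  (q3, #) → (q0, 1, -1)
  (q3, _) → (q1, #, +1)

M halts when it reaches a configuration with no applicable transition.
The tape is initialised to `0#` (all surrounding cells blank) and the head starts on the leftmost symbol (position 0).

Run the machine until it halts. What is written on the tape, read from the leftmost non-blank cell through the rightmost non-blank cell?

state=q0 head=0 tape=_[0]#   (q0,0)→(q3,_,+1)
state=q3 head=1 tape=__[#]   (q3,#)→(q0,1,-1)
state=q0 head=0 tape=_[_]1   (q0,_)→(q2,_,-1)
state=q2 head=-1 tape=[_]_1   (q2,_)→(q1,#,+1)
state=q1 head=0 tape=#[_]1   (q1,_)→(q0,1,-1)
state=q0 head=-1 tape=[#]11   (q0,#)→(q0,#,+1)
state=q0 head=0 tape=#[1]1
The non-blank tape span at halt is #11.

#11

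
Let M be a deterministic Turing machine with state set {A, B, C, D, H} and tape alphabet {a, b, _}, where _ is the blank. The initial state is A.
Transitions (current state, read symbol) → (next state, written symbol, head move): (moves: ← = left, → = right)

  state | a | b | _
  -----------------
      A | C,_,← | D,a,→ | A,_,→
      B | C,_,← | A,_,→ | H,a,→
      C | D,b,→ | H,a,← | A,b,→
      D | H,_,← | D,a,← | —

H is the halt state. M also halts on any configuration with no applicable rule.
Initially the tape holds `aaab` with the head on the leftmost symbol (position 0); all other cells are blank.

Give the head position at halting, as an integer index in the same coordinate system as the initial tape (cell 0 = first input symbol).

A | _[a]aab_   read a → write _, move ←, go to C
C | [_]_aab_   read _ → write b, move →, go to A
A | b[_]aab_   read _ → write _, move →, go to A
A | b_[a]ab_   read a → write _, move ←, go to C
C | b[_]_ab_   read _ → write b, move →, go to A
A | bb[_]ab_   read _ → write _, move →, go to A
A | bb_[a]b_   read a → write _, move ←, go to C
C | bb[_]_b_   read _ → write b, move →, go to A
A | bbb[_]b_   read _ → write _, move →, go to A
A | bbb_[b]_   read b → write a, move →, go to D
D | bbb_a[_]
At halt the head is at cell 4.

4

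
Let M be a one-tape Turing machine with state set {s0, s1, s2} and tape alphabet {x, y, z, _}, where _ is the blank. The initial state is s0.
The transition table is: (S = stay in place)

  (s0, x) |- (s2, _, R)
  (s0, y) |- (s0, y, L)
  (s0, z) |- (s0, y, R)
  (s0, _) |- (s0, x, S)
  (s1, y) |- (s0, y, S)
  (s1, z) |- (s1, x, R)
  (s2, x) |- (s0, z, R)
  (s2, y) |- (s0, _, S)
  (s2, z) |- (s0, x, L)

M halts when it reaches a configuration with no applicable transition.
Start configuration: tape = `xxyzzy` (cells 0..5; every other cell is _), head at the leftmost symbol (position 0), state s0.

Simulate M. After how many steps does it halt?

35

s0 | [x]xyzzy_   read x → write _, move R, go to s2
s2 | _[x]yzzy_   read x → write z, move R, go to s0
s0 | _z[y]zzy_   read y → write y, move L, go to s0
s0 | _[z]yzzy_   read z → write y, move R, go to s0
s0 | _y[y]zzy_   read y → write y, move L, go to s0
s0 | _[y]yzzy_   read y → write y, move L, go to s0
s0 | [_]yyzzy_   read _ → write x, move S, go to s0
s0 | [x]yyzzy_   read x → write _, move R, go to s2
s2 | _[y]yzzy_   read y → write _, move S, go to s0
s0 | _[_]yzzy_   read _ → write x, move S, go to s0
s0 | _[x]yzzy_   read x → write _, move R, go to s2
s2 | __[y]zzy_   read y → write _, move S, go to s0
s0 | __[_]zzy_   read _ → write x, move S, go to s0
s0 | __[x]zzy_   read x → write _, move R, go to s2
s2 | ___[z]zy_   read z → write x, move L, go to s0
s0 | __[_]xzy_   read _ → write x, move S, go to s0
s0 | __[x]xzy_   read x → write _, move R, go to s2
s2 | ___[x]zy_   read x → write z, move R, go to s0
s0 | ___z[z]y_   read z → write y, move R, go to s0
s0 | ___zy[y]_   read y → write y, move L, go to s0
s0 | ___z[y]y_   read y → write y, move L, go to s0
s0 | ___[z]yy_   read z → write y, move R, go to s0
s0 | ___y[y]y_   read y → write y, move L, go to s0
s0 | ___[y]yy_   read y → write y, move L, go to s0
s0 | __[_]yyy_   read _ → write x, move S, go to s0
s0 | __[x]yyy_   read x → write _, move R, go to s2
s2 | ___[y]yy_   read y → write _, move S, go to s0
s0 | ___[_]yy_   read _ → write x, move S, go to s0
s0 | ___[x]yy_   read x → write _, move R, go to s2
s2 | ____[y]y_   read y → write _, move S, go to s0
s0 | ____[_]y_   read _ → write x, move S, go to s0
s0 | ____[x]y_   read x → write _, move R, go to s2
s2 | _____[y]_   read y → write _, move S, go to s0
s0 | _____[_]_   read _ → write x, move S, go to s0
s0 | _____[x]_   read x → write _, move R, go to s2
s2 | ______[_]
M halts after 35 transitions.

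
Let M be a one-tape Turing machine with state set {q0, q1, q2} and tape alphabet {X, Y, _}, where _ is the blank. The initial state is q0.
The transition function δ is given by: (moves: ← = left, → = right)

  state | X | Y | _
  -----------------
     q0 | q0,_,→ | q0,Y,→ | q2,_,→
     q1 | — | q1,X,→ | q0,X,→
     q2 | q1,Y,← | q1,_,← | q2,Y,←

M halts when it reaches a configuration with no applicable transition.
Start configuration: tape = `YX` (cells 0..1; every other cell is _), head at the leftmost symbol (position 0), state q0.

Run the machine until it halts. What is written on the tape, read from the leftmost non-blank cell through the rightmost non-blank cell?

q0 | _[Y]X___   read Y → write Y, move →, go to q0
q0 | _Y[X]___   read X → write _, move →, go to q0
q0 | _Y_[_]__   read _ → write _, move →, go to q2
q2 | _Y__[_]_   read _ → write Y, move ←, go to q2
q2 | _Y_[_]Y_   read _ → write Y, move ←, go to q2
q2 | _Y[_]YY_   read _ → write Y, move ←, go to q2
q2 | _[Y]YYY_   read Y → write _, move ←, go to q1
q1 | [_]_YYY_   read _ → write X, move →, go to q0
q0 | X[_]YYY_   read _ → write _, move →, go to q2
q2 | X_[Y]YY_   read Y → write _, move ←, go to q1
q1 | X[_]_YY_   read _ → write X, move →, go to q0
q0 | XX[_]YY_   read _ → write _, move →, go to q2
q2 | XX_[Y]Y_   read Y → write _, move ←, go to q1
q1 | XX[_]_Y_   read _ → write X, move →, go to q0
q0 | XXX[_]Y_   read _ → write _, move →, go to q2
q2 | XXX_[Y]_   read Y → write _, move ←, go to q1
q1 | XXX[_]__   read _ → write X, move →, go to q0
q0 | XXXX[_]_   read _ → write _, move →, go to q2
q2 | XXXX_[_]   read _ → write Y, move ←, go to q2
q2 | XXXX[_]Y   read _ → write Y, move ←, go to q2
q2 | XXX[X]YY   read X → write Y, move ←, go to q1
q1 | XX[X]YYY
The non-blank tape span at halt is XXXYYY.

XXXYYY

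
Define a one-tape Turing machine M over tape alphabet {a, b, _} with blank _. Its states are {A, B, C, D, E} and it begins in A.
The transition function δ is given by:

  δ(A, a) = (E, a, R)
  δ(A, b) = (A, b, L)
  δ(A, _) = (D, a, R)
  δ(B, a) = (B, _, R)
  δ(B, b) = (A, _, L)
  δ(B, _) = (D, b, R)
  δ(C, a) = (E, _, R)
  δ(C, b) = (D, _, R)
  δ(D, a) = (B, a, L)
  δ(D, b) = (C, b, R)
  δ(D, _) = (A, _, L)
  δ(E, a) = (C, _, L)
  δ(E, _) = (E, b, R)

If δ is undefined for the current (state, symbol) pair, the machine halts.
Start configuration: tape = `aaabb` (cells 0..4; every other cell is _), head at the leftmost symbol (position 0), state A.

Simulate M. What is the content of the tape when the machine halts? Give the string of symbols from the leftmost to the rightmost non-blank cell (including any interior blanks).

A | [a]aabb   read a → write a, move R, go to E
E | a[a]abb   read a → write _, move L, go to C
C | [a]_abb   read a → write _, move R, go to E
E | _[_]abb   read _ → write b, move R, go to E
E | _b[a]bb   read a → write _, move L, go to C
C | _[b]_bb   read b → write _, move R, go to D
D | __[_]bb   read _ → write _, move L, go to A
A | _[_]_bb   read _ → write a, move R, go to D
D | _a[_]bb   read _ → write _, move L, go to A
A | _[a]_bb   read a → write a, move R, go to E
E | _a[_]bb   read _ → write b, move R, go to E
E | _ab[b]b
The non-blank tape span at halt is abbb.

abbb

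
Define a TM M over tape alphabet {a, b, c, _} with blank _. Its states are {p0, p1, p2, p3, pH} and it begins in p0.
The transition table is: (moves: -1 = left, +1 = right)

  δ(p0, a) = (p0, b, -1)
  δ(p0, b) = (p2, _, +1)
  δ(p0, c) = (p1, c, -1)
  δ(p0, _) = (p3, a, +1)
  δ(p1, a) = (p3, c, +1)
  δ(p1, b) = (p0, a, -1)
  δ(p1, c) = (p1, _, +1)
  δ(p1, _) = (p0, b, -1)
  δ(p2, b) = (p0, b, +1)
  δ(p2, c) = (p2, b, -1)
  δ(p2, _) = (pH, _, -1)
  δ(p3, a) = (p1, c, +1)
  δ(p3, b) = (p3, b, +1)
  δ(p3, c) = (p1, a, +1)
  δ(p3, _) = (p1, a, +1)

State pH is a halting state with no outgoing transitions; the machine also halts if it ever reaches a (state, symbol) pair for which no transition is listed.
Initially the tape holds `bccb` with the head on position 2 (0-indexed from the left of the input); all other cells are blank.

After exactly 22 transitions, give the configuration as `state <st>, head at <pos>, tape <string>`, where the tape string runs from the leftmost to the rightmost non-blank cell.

state=p0 head=2 tape=bc[c]b_   (p0,c)→(p1,c,-1)
state=p1 head=1 tape=b[c]cb_   (p1,c)→(p1,_,+1)
state=p1 head=2 tape=b_[c]b_   (p1,c)→(p1,_,+1)
state=p1 head=3 tape=b__[b]_   (p1,b)→(p0,a,-1)
state=p0 head=2 tape=b_[_]a_   (p0,_)→(p3,a,+1)
state=p3 head=3 tape=b_a[a]_   (p3,a)→(p1,c,+1)
state=p1 head=4 tape=b_ac[_]   (p1,_)→(p0,b,-1)
state=p0 head=3 tape=b_a[c]b   (p0,c)→(p1,c,-1)
state=p1 head=2 tape=b_[a]cb   (p1,a)→(p3,c,+1)
state=p3 head=3 tape=b_c[c]b   (p3,c)→(p1,a,+1)
state=p1 head=4 tape=b_ca[b]   (p1,b)→(p0,a,-1)
state=p0 head=3 tape=b_c[a]a   (p0,a)→(p0,b,-1)
state=p0 head=2 tape=b_[c]ba   (p0,c)→(p1,c,-1)
state=p1 head=1 tape=b[_]cba   (p1,_)→(p0,b,-1)
state=p0 head=0 tape=[b]bcba   (p0,b)→(p2,_,+1)
state=p2 head=1 tape=_[b]cba   (p2,b)→(p0,b,+1)
state=p0 head=2 tape=_b[c]ba   (p0,c)→(p1,c,-1)
state=p1 head=1 tape=_[b]cba   (p1,b)→(p0,a,-1)
state=p0 head=0 tape=[_]acba   (p0,_)→(p3,a,+1)
state=p3 head=1 tape=a[a]cba   (p3,a)→(p1,c,+1)
state=p1 head=2 tape=ac[c]ba   (p1,c)→(p1,_,+1)
state=p1 head=3 tape=ac_[b]a   (p1,b)→(p0,a,-1)
state=p0 head=2 tape=ac[_]aa
After 22 steps: state p0, head at 2, tape ac_aa.

state p0, head at 2, tape ac_aa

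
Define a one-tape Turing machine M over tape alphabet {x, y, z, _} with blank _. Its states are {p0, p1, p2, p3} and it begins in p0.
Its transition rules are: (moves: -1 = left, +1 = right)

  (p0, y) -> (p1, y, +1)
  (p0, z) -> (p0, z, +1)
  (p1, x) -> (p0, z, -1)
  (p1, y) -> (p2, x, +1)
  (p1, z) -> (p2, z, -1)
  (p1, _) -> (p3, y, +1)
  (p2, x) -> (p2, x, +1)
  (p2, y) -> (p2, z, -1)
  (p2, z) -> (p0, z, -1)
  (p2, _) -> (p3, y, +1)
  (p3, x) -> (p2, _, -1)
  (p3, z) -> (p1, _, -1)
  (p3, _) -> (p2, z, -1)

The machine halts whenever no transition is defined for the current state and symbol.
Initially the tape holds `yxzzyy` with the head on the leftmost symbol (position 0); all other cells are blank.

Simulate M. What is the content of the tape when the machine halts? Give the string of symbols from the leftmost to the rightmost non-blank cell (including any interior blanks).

xxxxyyy

state=p0 head=0 tape=_[y]xzzyy   (p0,y)→(p1,y,+1)
state=p1 head=1 tape=_y[x]zzyy   (p1,x)→(p0,z,-1)
state=p0 head=0 tape=_[y]zzzyy   (p0,y)→(p1,y,+1)
state=p1 head=1 tape=_y[z]zzyy   (p1,z)→(p2,z,-1)
state=p2 head=0 tape=_[y]zzzyy   (p2,y)→(p2,z,-1)
state=p2 head=-1 tape=[_]zzzzyy   (p2,_)→(p3,y,+1)
state=p3 head=0 tape=y[z]zzzyy   (p3,z)→(p1,_,-1)
state=p1 head=-1 tape=[y]_zzzyy   (p1,y)→(p2,x,+1)
state=p2 head=0 tape=x[_]zzzyy   (p2,_)→(p3,y,+1)
state=p3 head=1 tape=xy[z]zzyy   (p3,z)→(p1,_,-1)
state=p1 head=0 tape=x[y]_zzyy   (p1,y)→(p2,x,+1)
state=p2 head=1 tape=xx[_]zzyy   (p2,_)→(p3,y,+1)
state=p3 head=2 tape=xxy[z]zyy   (p3,z)→(p1,_,-1)
state=p1 head=1 tape=xx[y]_zyy   (p1,y)→(p2,x,+1)
state=p2 head=2 tape=xxx[_]zyy   (p2,_)→(p3,y,+1)
state=p3 head=3 tape=xxxy[z]yy   (p3,z)→(p1,_,-1)
state=p1 head=2 tape=xxx[y]_yy   (p1,y)→(p2,x,+1)
state=p2 head=3 tape=xxxx[_]yy   (p2,_)→(p3,y,+1)
state=p3 head=4 tape=xxxxy[y]y
The non-blank tape span at halt is xxxxyyy.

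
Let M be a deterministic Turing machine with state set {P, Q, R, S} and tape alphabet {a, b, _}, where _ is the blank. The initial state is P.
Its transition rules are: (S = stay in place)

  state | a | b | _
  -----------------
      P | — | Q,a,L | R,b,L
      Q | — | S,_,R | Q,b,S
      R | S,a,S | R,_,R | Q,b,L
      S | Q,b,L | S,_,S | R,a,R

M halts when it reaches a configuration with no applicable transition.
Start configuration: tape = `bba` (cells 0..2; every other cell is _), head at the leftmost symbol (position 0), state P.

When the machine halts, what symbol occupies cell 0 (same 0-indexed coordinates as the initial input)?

state=P head=0 tape=_[b]ba_   (P,b)→(Q,a,L)
state=Q head=-1 tape=[_]aba_   (Q,_)→(Q,b,S)
state=Q head=-1 tape=[b]aba_   (Q,b)→(S,_,R)
state=S head=0 tape=_[a]ba_   (S,a)→(Q,b,L)
state=Q head=-1 tape=[_]bba_   (Q,_)→(Q,b,S)
state=Q head=-1 tape=[b]bba_   (Q,b)→(S,_,R)
state=S head=0 tape=_[b]ba_   (S,b)→(S,_,S)
state=S head=0 tape=_[_]ba_   (S,_)→(R,a,R)
state=R head=1 tape=_a[b]a_   (R,b)→(R,_,R)
state=R head=2 tape=_a_[a]_   (R,a)→(S,a,S)
state=S head=2 tape=_a_[a]_   (S,a)→(Q,b,L)
state=Q head=1 tape=_a[_]b_   (Q,_)→(Q,b,S)
state=Q head=1 tape=_a[b]b_   (Q,b)→(S,_,R)
state=S head=2 tape=_a_[b]_   (S,b)→(S,_,S)
state=S head=2 tape=_a_[_]_   (S,_)→(R,a,R)
state=R head=3 tape=_a_a[_]   (R,_)→(Q,b,L)
state=Q head=2 tape=_a_[a]b
Cell 0 holds a when M halts.

a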